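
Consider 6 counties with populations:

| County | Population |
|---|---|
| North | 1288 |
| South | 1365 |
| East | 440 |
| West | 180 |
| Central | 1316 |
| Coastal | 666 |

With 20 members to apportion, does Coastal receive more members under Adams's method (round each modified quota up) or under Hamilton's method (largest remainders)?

Adams: North 4, South 5, East 2, West 1, Central 5, Coastal 3.
Hamilton: North 5, South 5, East 2, West 1, Central 5, Coastal 2.
Coastal gets 3 under Adams and 2 under Hamilton.

Adams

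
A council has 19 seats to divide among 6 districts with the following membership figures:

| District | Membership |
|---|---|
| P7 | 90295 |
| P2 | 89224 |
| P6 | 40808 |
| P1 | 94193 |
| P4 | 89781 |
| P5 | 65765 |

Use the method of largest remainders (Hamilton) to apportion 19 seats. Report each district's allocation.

Standard divisor: 470066 ÷ 19 ≈ 24740.316.
Standard quotas: P7 3.6497, P2 3.6064, P6 1.6495, P1 3.8073, P4 3.6289, P5 2.6582.
Lower quotas: P7 3, P2 3, P6 1, P1 3, P4 3, P5 2 (sum 15, leaving 4 seats).
Remainders in descending order: P1 0.8073, P5 0.6582, P7 0.6497, P6 0.6495, P4 0.6289, P2 0.6064.
The surplus seats go to P1, P5, P7, P6.

P7=4, P2=3, P6=2, P1=4, P4=3, P5=3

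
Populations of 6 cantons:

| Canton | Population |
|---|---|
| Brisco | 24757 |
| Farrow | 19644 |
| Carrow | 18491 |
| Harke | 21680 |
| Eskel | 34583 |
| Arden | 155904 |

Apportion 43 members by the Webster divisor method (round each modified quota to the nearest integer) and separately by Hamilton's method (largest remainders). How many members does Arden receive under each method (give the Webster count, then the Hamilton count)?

25 and 24

Webster: Brisco 4, Farrow 3, Carrow 3, Harke 3, Eskel 5, Arden 25.
Hamilton: Brisco 4, Farrow 3, Carrow 3, Harke 3, Eskel 6, Arden 24.
Arden gets 25 under Webster and 24 under Hamilton.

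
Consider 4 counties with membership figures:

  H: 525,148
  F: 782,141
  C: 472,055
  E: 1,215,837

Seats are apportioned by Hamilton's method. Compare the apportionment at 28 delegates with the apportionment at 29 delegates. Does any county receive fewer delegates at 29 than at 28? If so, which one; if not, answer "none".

At 28 seats: H 5, F 7, C 5, E 11.
At 29 seats: H 5, F 8, C 4, E 12.
C drops from 5 to 4.

C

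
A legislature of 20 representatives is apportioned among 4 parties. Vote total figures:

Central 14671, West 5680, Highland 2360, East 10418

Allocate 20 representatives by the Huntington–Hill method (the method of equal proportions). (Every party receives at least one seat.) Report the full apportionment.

With divisor 1654: modified quotas Central 8.870, West 3.434, Highland 1.427, East 6.299.
Geometric-mean thresholds: Central √(8·9)=8.485, West √(3·4)=3.464, Highland √(1·2)=1.414, East √(6·7)=6.481.
Each quota rounded against its threshold gives Central 9, West 3, Highland 2, East 6 (total 20).

Central=9; West=3; Highland=2; East=6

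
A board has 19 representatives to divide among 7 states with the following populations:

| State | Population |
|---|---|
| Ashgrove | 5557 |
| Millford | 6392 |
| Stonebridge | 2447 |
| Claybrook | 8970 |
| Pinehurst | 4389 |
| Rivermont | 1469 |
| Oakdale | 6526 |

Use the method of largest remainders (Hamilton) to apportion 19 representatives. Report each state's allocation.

Ashgrove 3, Millford 3, Stonebridge 1, Claybrook 5, Pinehurst 2, Rivermont 1, Oakdale 4

Total 35750; standard divisor 35750/19 ≈ 1881.579.
Standard quotas: Ashgrove 2.9534, Millford 3.3971, Stonebridge 1.3005, Claybrook 4.7673, Pinehurst 2.3326, Rivermont 0.7807, Oakdale 3.4684.
Lower quotas: Ashgrove 2, Millford 3, Stonebridge 1, Claybrook 4, Pinehurst 2, Rivermont 0, Oakdale 3 (sum 15, leaving 4 seats).
Remainders in descending order: Ashgrove 0.9534, Rivermont 0.7807, Claybrook 0.7673, Oakdale 0.4684, Millford 0.3971, Pinehurst 0.3326, Stonebridge 0.3005.
The surplus seats go to Ashgrove, Rivermont, Claybrook, Oakdale.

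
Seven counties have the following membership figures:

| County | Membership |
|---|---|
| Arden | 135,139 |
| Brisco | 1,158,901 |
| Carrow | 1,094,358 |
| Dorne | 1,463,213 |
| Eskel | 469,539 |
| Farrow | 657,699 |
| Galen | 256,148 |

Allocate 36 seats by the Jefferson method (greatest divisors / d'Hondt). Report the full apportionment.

Arden 1, Brisco 8, Carrow 8, Dorne 11, Eskel 3, Farrow 4, Galen 1

Standard divisor 5234997/36 ≈ 145416.583; standard quotas: Arden 0.929, Brisco 7.970, Carrow 7.526, Dorne 10.062, Eskel 3.229, Farrow 4.523, Galen 1.761.
Rounding down gives 0, 7, 7, 10, 3, 4, 1 = 32 seats, so the divisor must be adjusted.
With modified divisor 132300: modified quotas Arden 1.021, Brisco 8.760, Carrow 8.272, Dorne 11.060, Eskel 3.549, Farrow 4.971, Galen 1.936.
Rounding down: Arden 1, Brisco 8, Carrow 8, Dorne 11, Eskel 3, Farrow 4, Galen 1 (total 36).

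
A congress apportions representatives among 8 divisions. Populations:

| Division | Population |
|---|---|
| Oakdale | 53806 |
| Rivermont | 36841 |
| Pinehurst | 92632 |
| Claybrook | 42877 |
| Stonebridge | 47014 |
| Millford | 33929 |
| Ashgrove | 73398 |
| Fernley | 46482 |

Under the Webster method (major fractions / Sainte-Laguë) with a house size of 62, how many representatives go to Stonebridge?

Standard divisor 426979/62 ≈ 6886.758; standard quotas: Oakdale 7.813, Rivermont 5.350, Pinehurst 13.451, Claybrook 6.226, Stonebridge 6.827, Millford 4.927, Ashgrove 10.658, Fernley 6.749.
Rounding to the nearest integer gives Oakdale 8, Rivermont 5, Pinehurst 13, Claybrook 6, Stonebridge 7, Millford 5, Ashgrove 11, Fernley 7 — total 62, matching the house size, so no adjustment is needed.
Stonebridge receives 7.

7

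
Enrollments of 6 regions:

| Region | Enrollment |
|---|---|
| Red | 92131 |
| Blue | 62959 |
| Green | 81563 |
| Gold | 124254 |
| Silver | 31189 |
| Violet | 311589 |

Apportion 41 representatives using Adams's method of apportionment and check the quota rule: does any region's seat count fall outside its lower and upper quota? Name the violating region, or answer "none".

Violet

Standard quotas: Red 5.368, Blue 3.668, Green 4.752, Gold 7.240, Silver 1.817, Violet 18.155.
Adams allocation: Red 6, Blue 4, Green 5, Gold 7, Silver 2, Violet 17.
Violet has quota 18.155 (lower 18, upper 19) but receives 17 — outside the quota interval.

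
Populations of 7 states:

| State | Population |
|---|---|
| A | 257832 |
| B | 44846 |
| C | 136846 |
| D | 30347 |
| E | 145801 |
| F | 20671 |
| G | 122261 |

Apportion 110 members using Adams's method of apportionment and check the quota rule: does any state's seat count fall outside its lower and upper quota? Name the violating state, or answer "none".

Standard quotas: A 37.386, B 6.503, C 19.843, D 4.400, E 21.142, F 2.997, G 17.728.
Adams allocation: A 36, B 7, C 20, D 5, E 21, F 3, G 18.
A has quota 37.386 (lower 37, upper 38) but receives 36 — outside the quota interval.

A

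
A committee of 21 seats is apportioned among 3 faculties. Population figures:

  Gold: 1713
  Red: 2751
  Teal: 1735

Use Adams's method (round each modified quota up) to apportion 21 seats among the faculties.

Standard divisor 6199/21 ≈ 295.19; standard quotas: Gold 5.803, Red 9.319, Teal 5.878.
Rounding up gives 6, 10, 6 = 22 seats, so the divisor must be adjusted.
With modified divisor 320: modified quotas Gold 5.353, Red 8.597, Teal 5.422.
Rounding up: Gold 6, Red 9, Teal 6 (total 21).

Gold 6, Red 9, Teal 6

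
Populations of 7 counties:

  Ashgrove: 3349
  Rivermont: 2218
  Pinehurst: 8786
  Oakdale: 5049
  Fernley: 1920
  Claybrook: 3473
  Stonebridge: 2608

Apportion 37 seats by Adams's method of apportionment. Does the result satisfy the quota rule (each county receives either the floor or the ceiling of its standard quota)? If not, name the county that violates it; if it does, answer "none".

none

Standard quotas: Ashgrove 4.522, Rivermont 2.995, Pinehurst 11.863, Oakdale 6.817, Fernley 2.592, Claybrook 4.689, Stonebridge 3.521.
Adams allocation: Ashgrove 4, Rivermont 3, Pinehurst 11, Oakdale 7, Fernley 3, Claybrook 5, Stonebridge 4.
Every allocation lies between the lower and upper quota.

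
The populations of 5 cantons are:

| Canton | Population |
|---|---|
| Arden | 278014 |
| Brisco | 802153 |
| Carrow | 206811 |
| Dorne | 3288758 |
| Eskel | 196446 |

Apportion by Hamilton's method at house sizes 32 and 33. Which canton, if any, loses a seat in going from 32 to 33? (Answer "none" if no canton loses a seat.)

At 32 seats: Arden 2, Brisco 5, Carrow 2, Dorne 22, Eskel 1.
At 33 seats: Arden 2, Brisco 6, Carrow 1, Dorne 23, Eskel 1.
Carrow drops from 2 to 1.

Carrow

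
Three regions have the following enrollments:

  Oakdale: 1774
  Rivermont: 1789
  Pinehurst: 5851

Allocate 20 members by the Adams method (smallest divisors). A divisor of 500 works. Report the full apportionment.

With modified divisor 500: modified quotas Oakdale 3.548, Rivermont 3.578, Pinehurst 11.702.
Rounding up: Oakdale 4, Rivermont 4, Pinehurst 12 (total 20).

Oakdale=4; Rivermont=4; Pinehurst=12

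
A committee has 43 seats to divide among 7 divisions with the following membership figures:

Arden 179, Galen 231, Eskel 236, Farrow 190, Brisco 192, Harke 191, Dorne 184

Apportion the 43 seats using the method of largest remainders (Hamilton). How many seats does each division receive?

Total 1403; standard divisor 1403/43 ≈ 32.628.
Standard quotas: Arden 5.486, Galen 7.080, Eskel 7.233, Farrow 5.823, Brisco 5.885, Harke 5.854, Dorne 5.639.
Lower quotas: Arden 5, Galen 7, Eskel 7, Farrow 5, Brisco 5, Harke 5, Dorne 5 (sum 39, leaving 4 seats).
Remainders in descending order: Brisco 0.885, Harke 0.854, Farrow 0.823, Dorne 0.639, Arden 0.486, Eskel 0.233, Galen 0.080.
The surplus seats go to Brisco, Harke, Farrow, Dorne.

Arden=5, Galen=7, Eskel=7, Farrow=6, Brisco=6, Harke=6, Dorne=6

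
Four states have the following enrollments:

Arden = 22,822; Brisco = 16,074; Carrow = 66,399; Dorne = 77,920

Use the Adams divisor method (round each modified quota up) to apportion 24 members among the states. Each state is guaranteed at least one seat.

Arden 3, Brisco 2, Carrow 9, Dorne 10

Standard divisor 183215/24 ≈ 7633.958; standard quotas: Arden 2.990, Brisco 2.106, Carrow 8.698, Dorne 10.207.
Rounding up gives 3, 3, 9, 11 = 26 seats, so the divisor must be adjusted.
With modified divisor 8200: modified quotas Arden 2.783, Brisco 1.960, Carrow 8.097, Dorne 9.502.
Rounding up: Arden 3, Brisco 2, Carrow 9, Dorne 10 (total 24).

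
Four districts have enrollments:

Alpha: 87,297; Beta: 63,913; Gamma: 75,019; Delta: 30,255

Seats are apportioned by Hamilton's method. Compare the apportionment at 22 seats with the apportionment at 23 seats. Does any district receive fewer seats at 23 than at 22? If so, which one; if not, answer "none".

At 22 seats: Alpha 8, Beta 5, Gamma 6, Delta 3.
At 23 seats: Alpha 8, Beta 6, Gamma 7, Delta 2.
Delta drops from 3 to 2.

Delta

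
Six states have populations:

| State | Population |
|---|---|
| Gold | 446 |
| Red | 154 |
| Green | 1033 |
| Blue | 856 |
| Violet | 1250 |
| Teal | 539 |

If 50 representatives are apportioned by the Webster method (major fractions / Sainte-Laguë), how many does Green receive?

12

Standard divisor 4278/50 ≈ 85.56; standard quotas: Gold 5.213, Red 1.800, Green 12.073, Blue 10.005, Violet 14.610, Teal 6.300.
Rounding to the nearest integer gives Gold 5, Red 2, Green 12, Blue 10, Violet 15, Teal 6 — total 50, matching the house size, so no adjustment is needed.
Green receives 12.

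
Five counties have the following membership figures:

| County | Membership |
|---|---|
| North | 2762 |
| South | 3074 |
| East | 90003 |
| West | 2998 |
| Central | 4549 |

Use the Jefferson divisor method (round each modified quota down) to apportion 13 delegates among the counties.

Standard divisor 103386/13 ≈ 7952.769; standard quotas: North 0.347, South 0.387, East 11.317, West 0.377, Central 0.572.
Rounding down gives 0, 0, 11, 0, 0 = 11 seats, so the divisor must be adjusted.
With modified divisor 6700: modified quotas North 0.412, South 0.459, East 13.433, West 0.447, Central 0.679.
Rounding down: North 0, South 0, East 13, West 0, Central 0 (total 13).

North: 0, South: 0, East: 13, West: 0, Central: 0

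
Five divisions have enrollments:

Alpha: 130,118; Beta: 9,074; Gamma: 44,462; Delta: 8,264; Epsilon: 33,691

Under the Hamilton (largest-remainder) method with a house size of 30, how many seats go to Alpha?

The standard divisor is 225609/30 ≈ 7520.3.
Standard quotas: Alpha 17.3022, Beta 1.2066, Gamma 5.9123, Delta 1.0989, Epsilon 4.4800.
Lower quotas: Alpha 17, Beta 1, Gamma 5, Delta 1, Epsilon 4 (sum 28, leaving 2 seats).
Remainders in descending order: Gamma 0.9123, Epsilon 0.4800, Alpha 0.3022, Beta 0.2066, Delta 0.0989.
The surplus seats go to Gamma, Epsilon.
Alpha receives 17.

17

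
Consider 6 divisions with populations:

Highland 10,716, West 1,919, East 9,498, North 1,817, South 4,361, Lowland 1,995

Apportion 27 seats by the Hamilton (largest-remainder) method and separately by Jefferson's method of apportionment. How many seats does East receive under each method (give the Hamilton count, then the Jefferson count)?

8 and 9

Hamilton: Highland 9, West 2, East 8, North 2, South 4, Lowland 2.
Jefferson: Highland 10, West 1, East 9, North 1, South 4, Lowland 2.
East gets 8 under Hamilton and 9 under Jefferson.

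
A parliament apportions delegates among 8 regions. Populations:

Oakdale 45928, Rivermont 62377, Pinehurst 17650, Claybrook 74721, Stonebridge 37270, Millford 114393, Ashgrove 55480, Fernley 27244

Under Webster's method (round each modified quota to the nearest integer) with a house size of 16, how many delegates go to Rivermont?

2

Standard divisor 435063/16 ≈ 27191.438; standard quotas: Oakdale 1.689, Rivermont 2.294, Pinehurst 0.649, Claybrook 2.748, Stonebridge 1.371, Millford 4.207, Ashgrove 2.040, Fernley 1.002.
Rounding to the nearest integer gives Oakdale 2, Rivermont 2, Pinehurst 1, Claybrook 3, Stonebridge 1, Millford 4, Ashgrove 2, Fernley 1 — total 16, matching the house size, so no adjustment is needed.
Rivermont receives 2.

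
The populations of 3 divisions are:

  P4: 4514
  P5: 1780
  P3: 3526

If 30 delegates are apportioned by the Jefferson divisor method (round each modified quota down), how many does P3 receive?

11

Standard divisor 9820/30 ≈ 327.333; standard quotas: P4 13.790, P5 5.438, P3 10.772.
Rounding down gives 13, 5, 10 = 28 seats, so the divisor must be adjusted.
With modified divisor 310: modified quotas P4 14.561, P5 5.742, P3 11.374.
Rounding down: P4 14, P5 5, P3 11 (total 30).
P3 receives 11.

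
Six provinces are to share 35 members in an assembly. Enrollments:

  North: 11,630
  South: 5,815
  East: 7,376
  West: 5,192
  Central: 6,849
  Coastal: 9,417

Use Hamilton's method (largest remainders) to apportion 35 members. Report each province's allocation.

Standard divisor: 46279 ÷ 35 ≈ 1322.257.
Standard quotas: North 8.7956, South 4.3978, East 5.5783, West 3.9266, Central 5.1798, Coastal 7.1219.
Lower quotas: North 8, South 4, East 5, West 3, Central 5, Coastal 7 (sum 32, leaving 3 seats).
Remainders in descending order: West 0.9266, North 0.7956, East 0.5783, South 0.3978, Central 0.1798, Coastal 0.1219.
Largest remainders: West, North, East receive the extra seats.

North=9, South=4, East=6, West=4, Central=5, Coastal=7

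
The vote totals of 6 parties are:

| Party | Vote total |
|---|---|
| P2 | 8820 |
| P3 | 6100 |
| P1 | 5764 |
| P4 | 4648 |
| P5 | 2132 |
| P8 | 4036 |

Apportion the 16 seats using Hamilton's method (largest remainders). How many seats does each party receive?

Total 31500; standard divisor 31500/16 ≈ 1968.75.
Standard quotas: P2 4.4800, P3 3.0984, P1 2.9277, P4 2.3609, P5 1.0829, P8 2.0500.
Lower quotas: P2 4, P3 3, P1 2, P4 2, P5 1, P8 2 (sum 14, leaving 2 seats).
Remainders in descending order: P1 0.9277, P2 0.4800, P4 0.3609, P3 0.0984, P5 0.0829, P8 0.0500.
The surplus seats go to P1, P2.

P2 5, P3 3, P1 3, P4 2, P5 1, P8 2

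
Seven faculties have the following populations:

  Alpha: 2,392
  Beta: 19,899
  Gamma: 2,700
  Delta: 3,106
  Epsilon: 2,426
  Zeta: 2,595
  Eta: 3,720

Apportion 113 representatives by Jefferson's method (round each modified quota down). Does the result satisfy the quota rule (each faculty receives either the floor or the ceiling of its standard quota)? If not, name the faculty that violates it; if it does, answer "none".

Beta

Standard quotas: Alpha 7.337, Beta 61.040, Gamma 8.282, Delta 9.528, Epsilon 7.442, Zeta 7.960, Eta 11.411.
Jefferson allocation: Alpha 7, Beta 63, Gamma 8, Delta 9, Epsilon 7, Zeta 8, Eta 11.
Beta has quota 61.040 (lower 61, upper 62) but receives 63 — outside the quota interval.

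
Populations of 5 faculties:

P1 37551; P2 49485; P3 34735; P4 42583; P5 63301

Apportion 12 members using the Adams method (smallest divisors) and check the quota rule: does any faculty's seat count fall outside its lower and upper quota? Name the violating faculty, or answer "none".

none

Standard quotas: P1 1.979, P2 2.608, P3 1.831, P4 2.245, P5 3.337.
Adams allocation: P1 2, P2 3, P3 2, P4 2, P5 3.
Every allocation lies between the lower and upper quota.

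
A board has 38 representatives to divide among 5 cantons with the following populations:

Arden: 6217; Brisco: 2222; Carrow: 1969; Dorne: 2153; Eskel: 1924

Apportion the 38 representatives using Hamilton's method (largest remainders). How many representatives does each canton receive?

Total 14485; standard divisor 14485/38 ≈ 381.184.
Standard quotas: Arden 16.3097, Brisco 5.8292, Carrow 5.1655, Dorne 5.6482, Eskel 5.0474.
Lower quotas: Arden 16, Brisco 5, Carrow 5, Dorne 5, Eskel 5 (sum 36, leaving 2 seats).
Remainders in descending order: Brisco 0.8292, Dorne 0.6482, Arden 0.3097, Carrow 0.1655, Eskel 0.0474.
The surplus seats go to Brisco, Dorne.

Arden 16, Brisco 6, Carrow 5, Dorne 6, Eskel 5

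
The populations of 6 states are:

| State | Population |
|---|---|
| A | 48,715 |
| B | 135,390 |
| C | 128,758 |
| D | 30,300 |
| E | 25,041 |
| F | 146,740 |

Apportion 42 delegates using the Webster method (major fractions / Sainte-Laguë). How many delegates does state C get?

11

Standard divisor 514944/42 ≈ 12260.571; standard quotas: A 3.973, B 11.043, C 10.502, D 2.471, E 2.042, F 11.968.
Rounding to the nearest integer gives A 4, B 11, C 11, D 2, E 2, F 12 — total 42, matching the house size, so no adjustment is needed.
C receives 11.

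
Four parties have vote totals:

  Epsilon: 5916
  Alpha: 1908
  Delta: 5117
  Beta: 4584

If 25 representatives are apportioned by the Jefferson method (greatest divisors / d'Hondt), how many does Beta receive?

Standard divisor 17525/25 ≈ 701; standard quotas: Epsilon 8.439, Alpha 2.722, Delta 7.300, Beta 6.539.
Rounding down gives 8, 2, 7, 6 = 23 seats, so the divisor must be adjusted.
With modified divisor 650: modified quotas Epsilon 9.102, Alpha 2.935, Delta 7.872, Beta 7.052.
Rounding down: Epsilon 9, Alpha 2, Delta 7, Beta 7 (total 25).
Beta receives 7.

7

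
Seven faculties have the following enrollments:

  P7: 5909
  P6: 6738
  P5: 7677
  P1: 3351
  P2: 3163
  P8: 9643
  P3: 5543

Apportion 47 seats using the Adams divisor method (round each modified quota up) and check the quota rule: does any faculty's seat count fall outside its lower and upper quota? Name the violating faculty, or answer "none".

none

Standard quotas: P7 6.609, P6 7.536, P5 8.586, P1 3.748, P2 3.538, P8 10.785, P3 6.199.
Adams allocation: P7 7, P6 7, P5 8, P1 4, P2 4, P8 11, P3 6.
Every allocation lies between the lower and upper quota.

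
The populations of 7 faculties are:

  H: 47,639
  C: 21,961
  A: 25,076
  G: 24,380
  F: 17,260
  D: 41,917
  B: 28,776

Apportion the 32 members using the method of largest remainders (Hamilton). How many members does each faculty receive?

Total 207009; standard divisor 207009/32 ≈ 6469.031.
Standard quotas: H 7.3642, C 3.3948, A 3.8763, G 3.7687, F 2.6681, D 6.4796, B 4.4483.
Lower quotas: H 7, C 3, A 3, G 3, F 2, D 6, B 4 (sum 28, leaving 4 seats).
Remainders in descending order: A 0.8763, G 0.7687, F 0.6681, D 0.4796, B 0.4483, C 0.3948, H 0.3642.
The surplus seats go to A, G, F, D.

H 7, C 3, A 4, G 4, F 3, D 7, B 4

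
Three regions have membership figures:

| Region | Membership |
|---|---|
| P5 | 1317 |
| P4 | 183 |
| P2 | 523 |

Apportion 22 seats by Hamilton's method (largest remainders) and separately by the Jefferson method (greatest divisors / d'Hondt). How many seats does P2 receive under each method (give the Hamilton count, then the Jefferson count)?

6 and 5

Hamilton: P5 14, P4 2, P2 6.
Jefferson: P5 15, P4 2, P2 5.
P2 gets 6 under Hamilton and 5 under Jefferson.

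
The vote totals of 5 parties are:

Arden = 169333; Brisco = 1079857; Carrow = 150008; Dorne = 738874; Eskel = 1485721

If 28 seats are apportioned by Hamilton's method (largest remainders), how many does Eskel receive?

The standard divisor is 3623793/28 ≈ 129421.179.
Standard quotas: Arden 1.3084, Brisco 8.3437, Carrow 1.1591, Dorne 5.7091, Eskel 11.4797.
Lower quotas: Arden 1, Brisco 8, Carrow 1, Dorne 5, Eskel 11 (sum 26, leaving 2 seats).
Remainders in descending order: Dorne 0.7091, Eskel 0.4797, Brisco 0.3437, Arden 0.3084, Carrow 0.1591.
The surplus seats go to Dorne, Eskel.
Eskel receives 12.

12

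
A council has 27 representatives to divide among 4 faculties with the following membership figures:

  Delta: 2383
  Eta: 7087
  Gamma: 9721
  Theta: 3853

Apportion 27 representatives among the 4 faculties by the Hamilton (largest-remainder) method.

The standard divisor is 23044/27 ≈ 853.481.
Standard quotas: Delta 2.7921, Eta 8.3036, Gamma 11.3898, Theta 4.5145.
Lower quotas: Delta 2, Eta 8, Gamma 11, Theta 4 (sum 25, leaving 2 seats).
Remainders in descending order: Delta 0.7921, Theta 0.5145, Gamma 0.3898, Eta 0.3036.
Largest remainders: Delta, Theta receive the extra seats.

Delta: 3; Eta: 8; Gamma: 11; Theta: 5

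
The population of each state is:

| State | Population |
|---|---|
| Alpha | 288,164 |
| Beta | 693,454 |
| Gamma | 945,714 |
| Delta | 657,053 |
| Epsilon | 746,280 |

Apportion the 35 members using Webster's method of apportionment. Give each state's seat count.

Standard divisor 3330665/35 ≈ 95161.857; standard quotas: Alpha 3.028, Beta 7.287, Gamma 9.938, Delta 6.905, Epsilon 7.842.
Rounding to the nearest integer gives Alpha 3, Beta 7, Gamma 10, Delta 7, Epsilon 8 — total 35, matching the house size, so no adjustment is needed.

Alpha=3; Beta=7; Gamma=10; Delta=7; Epsilon=8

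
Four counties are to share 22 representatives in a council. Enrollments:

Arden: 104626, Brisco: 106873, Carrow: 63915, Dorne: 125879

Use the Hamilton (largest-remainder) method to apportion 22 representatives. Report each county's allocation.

Standard divisor: 401293 ÷ 22 ≈ 18240.591.
Standard quotas: Arden 5.7359, Brisco 5.8591, Carrow 3.5040, Dorne 6.9010.
Lower quotas: Arden 5, Brisco 5, Carrow 3, Dorne 6 (sum 19, leaving 3 seats).
Remainders in descending order: Dorne 0.9010, Brisco 0.8591, Arden 0.7359, Carrow 0.5040.
Largest remainders: Dorne, Brisco, Arden receive the extra seats.

Arden=6; Brisco=6; Carrow=3; Dorne=7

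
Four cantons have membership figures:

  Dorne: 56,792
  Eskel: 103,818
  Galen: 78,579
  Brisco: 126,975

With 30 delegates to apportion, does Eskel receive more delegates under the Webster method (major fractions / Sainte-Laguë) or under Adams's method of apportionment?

Webster: Dorne 5, Eskel 9, Galen 6, Brisco 10.
Adams: Dorne 5, Eskel 8, Galen 7, Brisco 10.
Eskel gets 9 under Webster and 8 under Adams.

Webster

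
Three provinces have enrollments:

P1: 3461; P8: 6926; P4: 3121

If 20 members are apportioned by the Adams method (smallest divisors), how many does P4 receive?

5

Standard divisor 13508/20 ≈ 675.4; standard quotas: P1 5.124, P8 10.255, P4 4.621.
Rounding up gives 6, 11, 5 = 22 seats, so the divisor must be adjusted.
With modified divisor 700: modified quotas P1 4.944, P8 9.894, P4 4.459.
Rounding up: P1 5, P8 10, P4 5 (total 20).
P4 receives 5.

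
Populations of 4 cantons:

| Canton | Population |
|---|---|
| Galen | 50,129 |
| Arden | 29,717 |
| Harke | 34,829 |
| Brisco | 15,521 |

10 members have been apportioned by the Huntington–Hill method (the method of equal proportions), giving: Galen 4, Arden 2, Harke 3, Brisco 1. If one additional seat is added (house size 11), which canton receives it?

Priority for the next seat is population ÷ (√(s·(s+1))).
Priorities: Galen 11209.185, Arden 12131.914, Harke 10054.266, Brisco 10975.004.
Highest priority: Arden.

Arden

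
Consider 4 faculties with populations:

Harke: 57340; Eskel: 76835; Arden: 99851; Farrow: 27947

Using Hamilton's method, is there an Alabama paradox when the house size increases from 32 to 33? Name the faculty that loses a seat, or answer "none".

At 32 seats: Harke 7, Eskel 9, Arden 12, Farrow 4.
At 33 seats: Harke 7, Eskel 10, Arden 13, Farrow 3.
Farrow drops from 4 to 3.

Farrow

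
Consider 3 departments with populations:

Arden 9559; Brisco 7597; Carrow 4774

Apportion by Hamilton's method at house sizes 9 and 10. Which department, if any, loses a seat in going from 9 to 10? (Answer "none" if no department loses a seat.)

At 9 seats: Arden 4, Brisco 3, Carrow 2.
At 10 seats: Arden 4, Brisco 4, Carrow 2.
No department's allocation decreased.

none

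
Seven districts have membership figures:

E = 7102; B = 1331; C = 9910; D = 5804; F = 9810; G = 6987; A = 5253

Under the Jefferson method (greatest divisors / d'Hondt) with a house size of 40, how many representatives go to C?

9

Standard divisor 46197/40 ≈ 1154.925; standard quotas: E 6.149, B 1.152, C 8.581, D 5.025, F 8.494, G 6.050, A 4.548.
Rounding down gives 6, 1, 8, 5, 8, 6, 4 = 38 seats, so the divisor must be adjusted.
With modified divisor 1070: modified quotas E 6.637, B 1.244, C 9.262, D 5.424, F 9.168, G 6.530, A 4.909.
Rounding down: E 6, B 1, C 9, D 5, F 9, G 6, A 4 (total 40).
C receives 9.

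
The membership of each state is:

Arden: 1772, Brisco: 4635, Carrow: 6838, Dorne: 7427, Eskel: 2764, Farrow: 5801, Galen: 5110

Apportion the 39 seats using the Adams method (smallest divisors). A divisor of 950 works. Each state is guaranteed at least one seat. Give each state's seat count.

Arden: 2, Brisco: 5, Carrow: 8, Dorne: 8, Eskel: 3, Farrow: 7, Galen: 6

With modified divisor 950: modified quotas Arden 1.865, Brisco 4.879, Carrow 7.198, Dorne 7.818, Eskel 2.909, Farrow 6.106, Galen 5.379.
Rounding up: Arden 2, Brisco 5, Carrow 8, Dorne 8, Eskel 3, Farrow 7, Galen 6 (total 39).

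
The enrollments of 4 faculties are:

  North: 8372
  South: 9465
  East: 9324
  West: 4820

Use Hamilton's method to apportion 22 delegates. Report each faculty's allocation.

The standard divisor is 31981/22 ≈ 1453.682.
Standard quotas: North 5.7592, South 6.5111, East 6.4141, West 3.3157.
Lower quotas: North 5, South 6, East 6, West 3 (sum 20, leaving 2 seats).
Remainders in descending order: North 0.7592, South 0.5111, East 0.4141, West 0.3157.
Largest remainders: North, South receive the extra seats.

North=6, South=7, East=6, West=3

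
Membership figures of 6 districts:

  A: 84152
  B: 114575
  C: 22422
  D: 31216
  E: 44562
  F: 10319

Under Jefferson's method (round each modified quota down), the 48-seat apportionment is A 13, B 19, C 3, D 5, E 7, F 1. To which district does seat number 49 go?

A

Priority for the next seat is population ÷ (current seats + 1).
Priorities: A 6010.857, B 5728.750, C 5605.500, D 5202.667, E 5570.250, F 5159.500.
Highest priority: A.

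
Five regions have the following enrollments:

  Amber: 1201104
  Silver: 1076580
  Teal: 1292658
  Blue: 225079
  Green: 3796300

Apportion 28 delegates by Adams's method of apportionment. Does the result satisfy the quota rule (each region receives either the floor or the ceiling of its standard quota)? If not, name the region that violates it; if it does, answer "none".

Standard quotas: Amber 4.430, Silver 3.971, Teal 4.768, Blue 0.830, Green 14.002.
Adams allocation: Amber 5, Silver 4, Teal 5, Blue 1, Green 13.
Green has quota 14.002 (lower 14, upper 15) but receives 13 — outside the quota interval.

Green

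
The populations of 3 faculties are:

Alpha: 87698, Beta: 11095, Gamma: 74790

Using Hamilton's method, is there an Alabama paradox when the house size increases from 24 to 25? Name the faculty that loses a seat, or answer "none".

Beta

At 24 seats: Alpha 12, Beta 2, Gamma 10.
At 25 seats: Alpha 13, Beta 1, Gamma 11.
Beta drops from 2 to 1.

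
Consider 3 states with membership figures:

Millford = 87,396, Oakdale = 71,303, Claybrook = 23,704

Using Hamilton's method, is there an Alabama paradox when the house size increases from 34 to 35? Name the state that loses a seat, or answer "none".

Claybrook

At 34 seats: Millford 16, Oakdale 13, Claybrook 5.
At 35 seats: Millford 17, Oakdale 14, Claybrook 4.
Claybrook drops from 5 to 4.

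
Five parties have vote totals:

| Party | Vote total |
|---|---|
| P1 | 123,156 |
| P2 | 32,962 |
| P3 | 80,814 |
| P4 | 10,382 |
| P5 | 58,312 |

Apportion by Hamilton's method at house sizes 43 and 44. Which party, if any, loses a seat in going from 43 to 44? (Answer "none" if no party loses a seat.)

P4

At 43 seats: P1 17, P2 5, P3 11, P4 2, P5 8.
At 44 seats: P1 18, P2 5, P3 12, P4 1, P5 8.
P4 drops from 2 to 1.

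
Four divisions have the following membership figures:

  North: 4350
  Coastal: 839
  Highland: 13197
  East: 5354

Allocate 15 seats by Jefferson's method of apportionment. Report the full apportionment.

Standard divisor 23740/15 ≈ 1582.667; standard quotas: North 2.749, Coastal 0.530, Highland 8.338, East 3.383.
Rounding down gives 2, 0, 8, 3 = 13 seats, so the divisor must be adjusted.
With modified divisor 1400: modified quotas North 3.107, Coastal 0.599, Highland 9.426, East 3.824.
Rounding down: North 3, Coastal 0, Highland 9, East 3 (total 15).

North: 3, Coastal: 0, Highland: 9, East: 3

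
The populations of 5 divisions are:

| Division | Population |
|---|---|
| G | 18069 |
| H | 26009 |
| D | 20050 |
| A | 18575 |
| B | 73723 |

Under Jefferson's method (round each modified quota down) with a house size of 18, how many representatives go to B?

9

Standard divisor 156426/18 ≈ 8690.333; standard quotas: G 2.079, H 2.993, D 2.307, A 2.137, B 8.483.
Rounding down gives 2, 2, 2, 2, 8 = 16 seats, so the divisor must be adjusted.
With modified divisor 7800: modified quotas G 2.317, H 3.334, D 2.571, A 2.381, B 9.452.
Rounding down: G 2, H 3, D 2, A 2, B 9 (total 18).
B receives 9.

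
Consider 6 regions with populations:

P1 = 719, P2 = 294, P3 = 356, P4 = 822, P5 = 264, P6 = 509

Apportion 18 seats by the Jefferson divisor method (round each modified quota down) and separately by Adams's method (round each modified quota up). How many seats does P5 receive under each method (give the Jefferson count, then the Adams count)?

1 and 2

Jefferson: P1 5, P2 2, P3 2, P4 5, P5 1, P6 3.
Adams: P1 4, P2 2, P3 2, P4 5, P5 2, P6 3.
P5 gets 1 under Jefferson and 2 under Adams.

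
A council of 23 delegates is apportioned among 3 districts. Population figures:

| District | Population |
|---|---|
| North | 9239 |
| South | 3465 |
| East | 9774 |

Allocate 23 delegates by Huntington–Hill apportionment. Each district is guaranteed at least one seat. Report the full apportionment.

With divisor 987: modified quotas North 9.361, South 3.511, East 9.903.
Geometric-mean thresholds: North √(9·10)=9.487, South √(3·4)=3.464, East √(9·10)=9.487.
Each quota rounded against its threshold gives North 9, South 4, East 10 (total 23).

North: 9, South: 4, East: 10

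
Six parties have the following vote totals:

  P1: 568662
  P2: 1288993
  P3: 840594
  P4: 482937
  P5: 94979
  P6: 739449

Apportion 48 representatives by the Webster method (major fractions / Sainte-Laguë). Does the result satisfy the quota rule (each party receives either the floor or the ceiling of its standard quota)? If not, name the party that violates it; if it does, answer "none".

none

Standard quotas: P1 6.797, P2 15.408, P3 10.048, P4 5.773, P5 1.135, P6 8.839.
Webster allocation: P1 7, P2 15, P3 10, P4 6, P5 1, P6 9.
Every allocation lies between the lower and upper quota.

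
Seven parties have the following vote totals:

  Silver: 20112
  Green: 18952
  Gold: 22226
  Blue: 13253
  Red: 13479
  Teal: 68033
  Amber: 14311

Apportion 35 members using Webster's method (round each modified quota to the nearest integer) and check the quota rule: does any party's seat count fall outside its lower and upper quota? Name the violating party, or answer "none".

none

Standard quotas: Silver 4.132, Green 3.893, Gold 4.566, Blue 2.723, Red 2.769, Teal 13.977, Amber 2.940.
Webster allocation: Silver 4, Green 4, Gold 4, Blue 3, Red 3, Teal 14, Amber 3.
Every allocation lies between the lower and upper quota.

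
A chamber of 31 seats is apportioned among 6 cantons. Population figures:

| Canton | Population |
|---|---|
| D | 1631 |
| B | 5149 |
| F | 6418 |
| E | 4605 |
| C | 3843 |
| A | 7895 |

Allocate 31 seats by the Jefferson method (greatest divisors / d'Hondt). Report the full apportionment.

D 1; B 5; F 7; E 5; C 4; A 9

Standard divisor 29541/31 ≈ 952.935; standard quotas: D 1.712, B 5.403, F 6.735, E 4.832, C 4.033, A 8.285.
Rounding down gives 1, 5, 6, 4, 4, 8 = 28 seats, so the divisor must be adjusted.
With modified divisor 870: modified quotas D 1.875, B 5.918, F 7.377, E 5.293, C 4.417, A 9.075.
Rounding down: D 1, B 5, F 7, E 5, C 4, A 9 (total 31).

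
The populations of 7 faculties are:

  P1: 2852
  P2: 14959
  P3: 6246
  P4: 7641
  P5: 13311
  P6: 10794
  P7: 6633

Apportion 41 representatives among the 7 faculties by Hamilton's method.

P1=2, P2=10, P3=4, P4=5, P5=9, P6=7, P7=4

Total 62436; standard divisor 62436/41 ≈ 1522.829.
Standard quotas: P1 1.8728, P2 9.8232, P3 4.1016, P4 5.0176, P5 8.7410, P6 7.0881, P7 4.3557.
Lower quotas: P1 1, P2 9, P3 4, P4 5, P5 8, P6 7, P7 4 (sum 38, leaving 3 seats).
Remainders in descending order: P1 0.8728, P2 0.8232, P5 0.7410, P7 0.3557, P3 0.1016, P6 0.0881, P4 0.0176.
The surplus seats go to P1, P2, P5.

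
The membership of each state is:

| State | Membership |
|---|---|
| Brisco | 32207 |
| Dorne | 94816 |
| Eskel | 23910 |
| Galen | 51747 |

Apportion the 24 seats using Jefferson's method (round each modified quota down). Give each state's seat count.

Standard divisor 202680/24 ≈ 8445; standard quotas: Brisco 3.814, Dorne 11.227, Eskel 2.831, Galen 6.128.
Rounding down gives 3, 11, 2, 6 = 22 seats, so the divisor must be adjusted.
With modified divisor 7915.07: modified quotas Brisco 4.069, Dorne 11.979, Eskel 3.021, Galen 6.538.
Rounding down: Brisco 4, Dorne 11, Eskel 3, Galen 6 (total 24).

Brisco=4; Dorne=11; Eskel=3; Galen=6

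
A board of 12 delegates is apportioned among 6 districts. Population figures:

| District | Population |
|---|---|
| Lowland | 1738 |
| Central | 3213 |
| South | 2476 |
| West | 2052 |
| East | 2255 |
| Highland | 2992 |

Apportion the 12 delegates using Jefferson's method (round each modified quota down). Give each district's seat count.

Lowland: 1, Central: 3, South: 2, West: 2, East: 2, Highland: 2

Standard divisor 14726/12 ≈ 1227.167; standard quotas: Lowland 1.416, Central 2.618, South 2.018, West 1.672, East 1.838, Highland 2.438.
Rounding down gives 1, 2, 2, 1, 1, 2 = 9 seats, so the divisor must be adjusted.
With modified divisor 1010: modified quotas Lowland 1.721, Central 3.181, South 2.451, West 2.032, East 2.233, Highland 2.962.
Rounding down: Lowland 1, Central 3, South 2, West 2, East 2, Highland 2 (total 12).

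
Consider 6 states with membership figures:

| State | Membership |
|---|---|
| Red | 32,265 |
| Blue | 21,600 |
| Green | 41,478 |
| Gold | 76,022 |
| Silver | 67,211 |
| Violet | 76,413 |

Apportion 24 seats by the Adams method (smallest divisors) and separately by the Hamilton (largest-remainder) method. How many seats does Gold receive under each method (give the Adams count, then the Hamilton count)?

Adams: Red 3, Blue 2, Green 3, Gold 5, Silver 5, Violet 6.
Hamilton: Red 2, Blue 2, Green 3, Gold 6, Silver 5, Violet 6.
Gold gets 5 under Adams and 6 under Hamilton.

5 and 6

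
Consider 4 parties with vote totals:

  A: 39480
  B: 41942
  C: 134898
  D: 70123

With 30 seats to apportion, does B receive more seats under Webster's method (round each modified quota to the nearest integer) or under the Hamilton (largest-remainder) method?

Hamilton

Webster: A 4, B 4, C 14, D 8.
Hamilton: A 4, B 5, C 14, D 7.
B gets 4 under Webster and 5 under Hamilton.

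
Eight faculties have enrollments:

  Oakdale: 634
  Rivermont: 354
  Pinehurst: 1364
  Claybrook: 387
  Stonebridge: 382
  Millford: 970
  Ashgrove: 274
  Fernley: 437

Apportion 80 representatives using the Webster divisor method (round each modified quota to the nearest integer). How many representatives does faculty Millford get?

16

Standard divisor 4802/80 ≈ 60.025; standard quotas: Oakdale 10.562, Rivermont 5.898, Pinehurst 22.724, Claybrook 6.447, Stonebridge 6.364, Millford 16.160, Ashgrove 4.565, Fernley 7.280.
Rounding to the nearest integer gives Oakdale 11, Rivermont 6, Pinehurst 23, Claybrook 6, Stonebridge 6, Millford 16, Ashgrove 5, Fernley 7 — total 80, matching the house size, so no adjustment is needed.
Millford receives 16.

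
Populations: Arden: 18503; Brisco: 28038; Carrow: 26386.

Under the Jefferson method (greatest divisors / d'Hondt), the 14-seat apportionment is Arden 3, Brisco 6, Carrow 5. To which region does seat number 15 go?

Priority for the next seat is population ÷ (current seats + 1).
Priorities: Arden 4625.750, Brisco 4005.429, Carrow 4397.667.
Highest priority: Arden.

Arden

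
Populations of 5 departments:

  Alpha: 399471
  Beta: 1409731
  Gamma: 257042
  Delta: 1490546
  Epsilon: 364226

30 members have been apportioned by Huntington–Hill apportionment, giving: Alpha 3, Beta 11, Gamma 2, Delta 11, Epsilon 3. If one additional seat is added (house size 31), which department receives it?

Priority for the next seat is population ÷ (√(s·(s+1))).
Priorities: Alpha 115317.345, Beta 122701.334, Gamma 104936.957, Delta 129735.377, Epsilon 105142.990.
Highest priority: Delta.

Delta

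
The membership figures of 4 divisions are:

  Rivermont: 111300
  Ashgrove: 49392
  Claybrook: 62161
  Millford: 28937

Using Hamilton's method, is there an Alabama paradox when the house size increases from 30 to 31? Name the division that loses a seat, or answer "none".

At 30 seats: Rivermont 13, Ashgrove 6, Claybrook 7, Millford 4.
At 31 seats: Rivermont 14, Ashgrove 6, Claybrook 8, Millford 3.
Millford drops from 4 to 3.

Millford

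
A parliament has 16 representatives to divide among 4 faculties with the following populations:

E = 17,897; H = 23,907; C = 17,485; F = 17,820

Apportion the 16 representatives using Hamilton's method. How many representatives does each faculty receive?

E 4, H 5, C 3, F 4

The standard divisor is 77109/16 ≈ 4819.312.
Standard quotas: E 3.7136, H 4.9607, C 3.6281, F 3.6976.
Lower quotas: E 3, H 4, C 3, F 3 (sum 13, leaving 3 seats).
Remainders in descending order: H 0.9607, E 0.7136, F 0.6976, C 0.6281.
Largest remainders: H, E, F receive the extra seats.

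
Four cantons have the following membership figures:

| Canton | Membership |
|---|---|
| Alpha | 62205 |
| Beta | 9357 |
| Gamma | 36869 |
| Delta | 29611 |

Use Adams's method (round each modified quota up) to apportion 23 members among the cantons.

Standard divisor 138042/23 ≈ 6001.826; standard quotas: Alpha 10.364, Beta 1.559, Gamma 6.143, Delta 4.934.
Rounding up gives 11, 2, 7, 5 = 25 seats, so the divisor must be adjusted.
With modified divisor 6600: modified quotas Alpha 9.425, Beta 1.418, Gamma 5.586, Delta 4.487.
Rounding up: Alpha 10, Beta 2, Gamma 6, Delta 5 (total 23).

Alpha 10; Beta 2; Gamma 6; Delta 5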